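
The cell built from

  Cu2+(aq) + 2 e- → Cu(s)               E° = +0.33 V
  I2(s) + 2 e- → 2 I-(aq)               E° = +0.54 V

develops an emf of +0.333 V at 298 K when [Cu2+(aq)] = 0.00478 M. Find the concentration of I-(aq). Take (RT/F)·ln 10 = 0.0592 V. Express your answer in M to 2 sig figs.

0.12 M

The I₂/I⁻ couple has the larger reduction potential, so it is the cathode: E°cell = +0.54 − (+0.33) = +0.21 V and n = 2.
Rearranging E = E° − (0.0592/n)·log Q gives log Q = 2(+0.21 − (+0.333))/0.0592 = −4.155.
For I2(s) + Cu(s) → 2 I-(aq) + Cu2+(aq), the reaction quotient is Q = [I-(aq)]^2·[Cu2+(aq)].
Solving for the unknown gives log [I-(aq)] = −0.917, so [I-(aq)] ≈ 0.12 M.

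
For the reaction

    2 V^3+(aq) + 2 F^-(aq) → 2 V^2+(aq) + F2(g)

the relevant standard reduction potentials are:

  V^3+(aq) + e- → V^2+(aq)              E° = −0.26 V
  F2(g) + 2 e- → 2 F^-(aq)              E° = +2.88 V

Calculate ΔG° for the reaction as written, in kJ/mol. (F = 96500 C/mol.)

In the reaction as written V^3+(aq) is reduced, so the V³⁺/V²⁺ couple is the cathode and F₂/F⁻ is the anode.
E°cell = −0.26 − (+2.88) = −3.14 V; balancing electrons gives n = 2.
ΔG° = −nFE°cell = −(2)(96500)(−3.14) J/mol = +606 kJ/mol.

+606 kJ/mol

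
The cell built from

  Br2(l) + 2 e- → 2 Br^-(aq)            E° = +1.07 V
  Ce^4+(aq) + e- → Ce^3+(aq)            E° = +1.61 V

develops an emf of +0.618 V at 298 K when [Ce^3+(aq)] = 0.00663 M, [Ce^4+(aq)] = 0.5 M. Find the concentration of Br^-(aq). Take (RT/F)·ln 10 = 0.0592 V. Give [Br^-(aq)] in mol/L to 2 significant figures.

The Ce⁴⁺/Ce³⁺ couple has the larger reduction potential, so it is the cathode: E°cell = +1.61 − (+1.07) = +0.54 V and n = 2.
Rearranging E = E° − (0.0592/n)·log Q gives log Q = 2(+0.54 − (+0.618))/0.0592 = −2.635.
Balancing electrons gives 2 Ce^4+(aq) + 2 Br^-(aq) → 2 Ce^3+(aq) + Br2(l); thus Q = [Ce^3+(aq)]^2 / ([Ce^4+(aq)]^2·[Br^-(aq)]^2).
Isolating [Br^-(aq)] in Q = 10^{−2.635} yields log [Br^-(aq)] = −0.560, i.e. 0.28 M.

0.28 M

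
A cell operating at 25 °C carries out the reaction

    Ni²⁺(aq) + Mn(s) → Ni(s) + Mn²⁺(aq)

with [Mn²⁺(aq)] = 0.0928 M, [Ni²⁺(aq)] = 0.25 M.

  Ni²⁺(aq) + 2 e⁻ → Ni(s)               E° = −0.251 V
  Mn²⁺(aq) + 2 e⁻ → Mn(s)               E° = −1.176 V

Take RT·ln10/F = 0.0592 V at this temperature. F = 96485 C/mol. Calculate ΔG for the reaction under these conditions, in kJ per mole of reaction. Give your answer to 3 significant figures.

The standard cell potential is −0.251 − (−1.176) = +0.925 V, with n = 2 electrons in the balanced equation.
The reaction quotient is [Mn²⁺(aq)] / [Ni²⁺(aq)] = 0.371; by Nernst, E = +0.925 − (0.0592/2)(−0.430) = +0.9377 V.
Finally ΔG = −nFE = −(2)(96485 C/mol)(+0.9377 V) = −181 kJ/mol.

−181 kJ/mol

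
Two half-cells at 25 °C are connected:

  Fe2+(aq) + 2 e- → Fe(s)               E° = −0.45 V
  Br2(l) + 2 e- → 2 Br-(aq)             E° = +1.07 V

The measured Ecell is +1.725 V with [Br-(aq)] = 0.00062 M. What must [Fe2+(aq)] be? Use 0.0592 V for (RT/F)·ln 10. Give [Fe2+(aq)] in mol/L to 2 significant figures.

With Br₂/Br⁻ at the cathode and Fe²⁺/Fe at the anode, E°cell = +1.07 − (−0.45) = +1.52 V (n = 2).
Since E = E° − (0.0592/n)·log Q, log Q = n(E° − E)/0.0592 = −6.926.
The balanced reaction is Br2(l) + Fe(s) → 2 Br-(aq) + Fe2+(aq), so Q = [Br-(aq)]^2·[Fe2+(aq)].
Isolating [Fe2+(aq)] in Q = 10^{−6.926} yields log [Fe2+(aq)] = −0.511, i.e. 0.31 M.

0.31 M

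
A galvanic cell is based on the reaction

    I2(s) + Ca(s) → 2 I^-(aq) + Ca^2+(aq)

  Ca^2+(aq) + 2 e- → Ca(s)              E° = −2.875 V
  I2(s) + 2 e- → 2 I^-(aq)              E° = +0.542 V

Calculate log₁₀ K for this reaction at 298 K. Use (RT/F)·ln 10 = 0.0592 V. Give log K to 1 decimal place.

The I₂/I⁻ couple is reduced (cathode); E°cell = +0.542 − (−2.875) = +3.417 V with n = 2.
At equilibrium E = 0, so log K = nE°cell / 0.0592 = (2)(+3.417) / 0.0592 = 115.4.

log K = 115.4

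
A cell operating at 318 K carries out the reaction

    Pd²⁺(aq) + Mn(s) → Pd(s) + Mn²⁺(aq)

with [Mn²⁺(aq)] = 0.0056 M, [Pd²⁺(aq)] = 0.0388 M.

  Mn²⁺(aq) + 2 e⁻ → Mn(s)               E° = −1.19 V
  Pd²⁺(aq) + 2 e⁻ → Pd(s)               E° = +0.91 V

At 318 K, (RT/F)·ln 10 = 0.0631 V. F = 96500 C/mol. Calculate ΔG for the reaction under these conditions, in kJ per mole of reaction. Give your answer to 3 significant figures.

With Pd²⁺/Pd reduced at the cathode, E°cell = +0.91 − (−1.19) = +2.10 V and n = 2.
Q = [Mn²⁺(aq)] / [Pd²⁺(aq)] = 0.144, so log Q = −0.841 and E = +2.10 − (0.0631/2)(−0.841) = +2.1265 V.
Finally ΔG = −nFE = −(2)(96500 C/mol)(+2.1265 V) = −410 kJ/mol.

−410 kJ/mol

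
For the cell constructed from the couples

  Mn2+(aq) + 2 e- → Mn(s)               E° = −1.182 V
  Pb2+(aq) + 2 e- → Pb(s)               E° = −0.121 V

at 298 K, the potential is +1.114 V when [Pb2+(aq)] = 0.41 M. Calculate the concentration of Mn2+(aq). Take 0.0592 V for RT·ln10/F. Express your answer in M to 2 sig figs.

0.0066 M

The Pb²⁺/Pb couple has the larger reduction potential, so it is the cathode: E°cell = −0.121 − (−1.182) = +1.061 V and n = 2.
From the Nernst equation, log Q = n(E° − E)/0.0592 = 2·(+1.061 − (+1.114))/0.0592 = −1.791.
For Pb2+(aq) + Mn(s) → Pb(s) + Mn2+(aq), the reaction quotient is Q = [Mn2+(aq)] / [Pb2+(aq)].
Solving for the unknown gives log [Mn2+(aq)] = −2.178, so [Mn2+(aq)] ≈ 0.0066 M.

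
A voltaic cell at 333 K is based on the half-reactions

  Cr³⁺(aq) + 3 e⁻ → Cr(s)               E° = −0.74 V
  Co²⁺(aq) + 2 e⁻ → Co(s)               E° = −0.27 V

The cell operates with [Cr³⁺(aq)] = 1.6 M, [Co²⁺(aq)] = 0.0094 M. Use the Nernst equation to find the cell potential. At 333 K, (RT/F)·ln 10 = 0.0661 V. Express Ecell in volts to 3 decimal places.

+0.399 V

Since E°(Co²⁺/Co) > E°(Cr³⁺/Cr), Co²⁺/Co serves as the cathode.
E°cell = E°cat − E°an = −0.27 − (−0.74) = +0.47 V; n = 6.
For the overall reaction 3 Co²⁺(aq) + 2 Cr(s) → 3 Co(s) + 2 Cr³⁺(aq), Q = [Cr³⁺(aq)]^2 / [Co²⁺(aq)]^3 = 3.08×10^6, giving log Q = 6.489.
Applying E = E° − (RT ln10/nF)·log Q gives +0.47 − (0.0661/6)(6.489) = +0.399 V.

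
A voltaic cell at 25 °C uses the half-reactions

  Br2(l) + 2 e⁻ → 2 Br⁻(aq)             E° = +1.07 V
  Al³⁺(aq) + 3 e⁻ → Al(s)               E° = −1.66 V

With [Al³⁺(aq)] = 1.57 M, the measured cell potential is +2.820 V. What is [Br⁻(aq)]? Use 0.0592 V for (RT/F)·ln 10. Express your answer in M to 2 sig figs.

0.026 M

The Br₂/Br⁻ couple has the larger reduction potential, so it is the cathode: E°cell = +1.07 − (−1.66) = +2.73 V and n = 6.
Rearranging E = E° − (0.0592/n)·log Q gives log Q = 6(+2.73 − (+2.820))/0.0592 = −9.122.
Balancing electrons gives 3 Br2(l) + 2 Al(s) → 6 Br⁻(aq) + 2 Al³⁺(aq); thus Q = [Br⁻(aq)]^6·[Al³⁺(aq)]^2.
Substituting the known concentrations and solving, log [Br⁻(aq)] = −1.586 and [Br⁻(aq)] = 0.026 M.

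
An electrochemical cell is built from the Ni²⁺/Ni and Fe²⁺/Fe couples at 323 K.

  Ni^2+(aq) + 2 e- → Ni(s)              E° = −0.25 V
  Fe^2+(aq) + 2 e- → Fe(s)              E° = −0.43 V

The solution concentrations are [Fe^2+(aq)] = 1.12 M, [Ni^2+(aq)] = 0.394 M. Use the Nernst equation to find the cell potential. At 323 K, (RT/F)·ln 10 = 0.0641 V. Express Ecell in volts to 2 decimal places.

+0.17 V

Since E°(Ni²⁺/Ni) > E°(Fe²⁺/Fe), Ni²⁺/Ni serves as the cathode.
The standard potential is −0.25 − (−0.43) = +0.18 V and the balanced reaction transfers n = 2 electrons.
The balanced reaction is Ni^2+(aq) + Fe(s) → Ni(s) + Fe^2+(aq), so Q = [Fe^2+(aq)] / [Ni^2+(aq)] = 2.84 and log Q = 0.454.
E = E° − (0.0641/n)·log Q = +0.18 − (0.0641/2)(0.454) = +0.17 V.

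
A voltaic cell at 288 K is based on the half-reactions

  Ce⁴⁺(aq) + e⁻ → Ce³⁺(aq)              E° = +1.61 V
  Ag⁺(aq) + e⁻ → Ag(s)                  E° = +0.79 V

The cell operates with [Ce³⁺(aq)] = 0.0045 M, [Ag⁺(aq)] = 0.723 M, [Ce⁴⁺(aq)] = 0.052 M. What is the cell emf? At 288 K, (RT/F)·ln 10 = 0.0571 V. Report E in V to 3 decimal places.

+0.889 V

Ce⁴⁺/Ce³⁺ is reduced (cathode, E° = +1.61 V) and Ag⁺/Ag is oxidized (anode).
The standard potential is +1.61 − (+0.79) = +0.82 V and the balanced reaction transfers n = 1 electron.
For the overall reaction Ce⁴⁺(aq) + Ag(s) → Ce³⁺(aq) + Ag⁺(aq), Q = ([Ce³⁺(aq)]·[Ag⁺(aq)]) / [Ce⁴⁺(aq)] = 0.0626, giving log Q = −1.204.
E = E° − (0.0571/n)·log Q = +0.82 − (0.0571/1)(−1.204) = +0.889 V.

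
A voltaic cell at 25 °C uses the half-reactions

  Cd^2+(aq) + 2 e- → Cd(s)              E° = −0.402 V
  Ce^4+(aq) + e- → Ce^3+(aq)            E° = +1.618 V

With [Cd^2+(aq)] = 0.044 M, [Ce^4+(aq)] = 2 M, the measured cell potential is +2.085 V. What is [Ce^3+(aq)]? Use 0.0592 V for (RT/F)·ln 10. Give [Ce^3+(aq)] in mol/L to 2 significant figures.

0.76 M

With Ce⁴⁺/Ce³⁺ at the cathode and Cd²⁺/Cd at the anode, E°cell = +1.618 − (−0.402) = +2.020 V (n = 2).
Since E = E° − (0.0592/n)·log Q, log Q = n(E° − E)/0.0592 = −2.196.
The balanced reaction is 2 Ce^4+(aq) + Cd(s) → 2 Ce^3+(aq) + Cd^2+(aq), so Q = ([Ce^3+(aq)]^2·[Cd^2+(aq)]) / [Ce^4+(aq)]^2.
Solving for the unknown gives log [Ce^3+(aq)] = −0.119, so [Ce^3+(aq)] ≈ 0.76 M.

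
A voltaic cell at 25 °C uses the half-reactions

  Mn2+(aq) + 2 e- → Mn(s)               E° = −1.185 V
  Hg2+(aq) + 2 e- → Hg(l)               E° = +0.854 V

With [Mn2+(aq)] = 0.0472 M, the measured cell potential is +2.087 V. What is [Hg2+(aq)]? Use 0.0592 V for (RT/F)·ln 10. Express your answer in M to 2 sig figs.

2.0 M

With Hg²⁺/Hg at the cathode and Mn²⁺/Mn at the anode, E°cell = +0.854 − (−1.185) = +2.039 V (n = 2).
Since E = E° − (0.0592/n)·log Q, log Q = n(E° − E)/0.0592 = −1.622.
For Hg2+(aq) + Mn(s) → Hg(l) + Mn2+(aq), the reaction quotient is Q = [Mn2+(aq)] / [Hg2+(aq)].
Isolating [Hg2+(aq)] in Q = 10^{−1.622} yields log [Hg2+(aq)] = 0.296, i.e. 2.0 M.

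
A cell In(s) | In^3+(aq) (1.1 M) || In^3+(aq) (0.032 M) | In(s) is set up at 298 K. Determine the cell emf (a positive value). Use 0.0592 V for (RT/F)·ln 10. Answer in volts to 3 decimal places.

0.030 V

For a concentration cell E°cell = 0, since both electrodes use the same couple.
The compartment with the higher In^3+(aq) concentration (1.1 M) acts as the cathode; ions are reduced there and produced at the dilute (0.032 M) anode.
With n = 3, Ecell = −(0.0592/3)·log([dilute]/[conc]) = −(0.0592/3)·log(0.032/1.1) = +0.030 V.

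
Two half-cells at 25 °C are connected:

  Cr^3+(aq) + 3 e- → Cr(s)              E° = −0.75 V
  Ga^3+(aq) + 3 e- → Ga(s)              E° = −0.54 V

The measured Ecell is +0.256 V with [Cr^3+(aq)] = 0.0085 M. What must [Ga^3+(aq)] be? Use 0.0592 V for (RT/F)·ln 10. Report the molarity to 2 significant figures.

With Ga³⁺/Ga at the cathode and Cr³⁺/Cr at the anode, E°cell = −0.54 − (−0.75) = +0.21 V (n = 3).
Since E = E° − (0.0592/n)·log Q, log Q = n(E° − E)/0.0592 = −2.331.
Balancing electrons gives Ga^3+(aq) + Cr(s) → Ga(s) + Cr^3+(aq); thus Q = [Cr^3+(aq)] / [Ga^3+(aq)].
Isolating [Ga^3+(aq)] in Q = 10^{−2.331} yields log [Ga^3+(aq)] = 0.260, i.e. 1.8 M.

1.8 M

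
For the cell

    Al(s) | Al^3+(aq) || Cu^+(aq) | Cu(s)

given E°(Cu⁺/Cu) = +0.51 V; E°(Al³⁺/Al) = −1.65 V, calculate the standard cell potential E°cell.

By convention the left-hand electrode in cell notation is the anode (oxidation) and the right-hand electrode is the cathode (reduction).
E°cell = E°(right) − E°(left) = +0.51 − (−1.65) = +2.16 V.

+2.16 V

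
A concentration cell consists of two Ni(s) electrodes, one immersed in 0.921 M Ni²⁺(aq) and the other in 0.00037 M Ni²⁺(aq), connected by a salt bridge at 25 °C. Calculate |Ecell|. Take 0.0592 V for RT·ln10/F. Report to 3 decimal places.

0.101 V

For a concentration cell E°cell = 0, since both electrodes use the same couple.
The compartment with the higher Ni²⁺(aq) concentration (0.921 M) acts as the cathode; ions are reduced there and produced at the dilute (0.00037 M) anode.
With n = 2, Ecell = −(0.0592/2)·log([dilute]/[conc]) = −(0.0592/2)·log(0.00037/0.921) = +0.101 V.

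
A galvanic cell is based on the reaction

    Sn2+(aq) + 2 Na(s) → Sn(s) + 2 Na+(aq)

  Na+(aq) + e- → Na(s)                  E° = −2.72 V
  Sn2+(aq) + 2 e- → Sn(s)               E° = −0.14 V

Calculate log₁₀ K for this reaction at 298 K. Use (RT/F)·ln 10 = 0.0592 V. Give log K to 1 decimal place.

The Sn²⁺/Sn couple is reduced (cathode); E°cell = −0.14 − (−2.72) = +2.58 V with n = 2.
At equilibrium E = 0, so log K = nE°cell / 0.0592 = (2)(+2.58) / 0.0592 = 87.2.

log K = 87.2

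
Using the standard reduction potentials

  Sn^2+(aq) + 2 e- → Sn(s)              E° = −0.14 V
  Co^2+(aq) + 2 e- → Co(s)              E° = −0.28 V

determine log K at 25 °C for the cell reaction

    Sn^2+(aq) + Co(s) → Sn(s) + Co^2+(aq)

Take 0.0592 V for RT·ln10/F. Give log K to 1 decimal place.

The Sn²⁺/Sn couple is reduced (cathode); E°cell = −0.14 − (−0.28) = +0.14 V with n = 2.
At equilibrium E = 0, so log K = nE°cell / 0.0592 = (2)(+0.14) / 0.0592 = 4.7.

log K = 4.7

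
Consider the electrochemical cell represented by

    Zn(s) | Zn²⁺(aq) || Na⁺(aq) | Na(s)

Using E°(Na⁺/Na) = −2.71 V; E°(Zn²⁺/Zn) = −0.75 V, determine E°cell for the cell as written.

By convention the left-hand electrode in cell notation is the anode (oxidation) and the right-hand electrode is the cathode (reduction).
E°cell = E°(right) − E°(left) = −2.71 − (−0.75) = −1.96 V.
The negative sign shows that, as written, the cell would require an external voltage to drive the reaction.

−1.96 V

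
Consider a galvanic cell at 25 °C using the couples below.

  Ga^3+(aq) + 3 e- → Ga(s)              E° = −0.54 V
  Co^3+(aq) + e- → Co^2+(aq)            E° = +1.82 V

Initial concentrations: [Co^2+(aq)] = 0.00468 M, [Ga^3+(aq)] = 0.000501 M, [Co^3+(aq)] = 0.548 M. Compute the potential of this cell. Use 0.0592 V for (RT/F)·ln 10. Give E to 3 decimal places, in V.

+2.548 V

The Co³⁺/Co²⁺ couple has the more positive E°, so it is the cathode; Ga³⁺/Ga is the anode.
The standard potential is +1.82 − (−0.54) = +2.36 V and the balanced reaction transfers n = 3 electrons.
For the overall reaction 3 Co^3+(aq) + Ga(s) → 3 Co^2+(aq) + Ga^3+(aq), Q = ([Co^2+(aq)]^3·[Ga^3+(aq)]) / [Co^3+(aq)]^3 = 3.12×10^−10, giving log Q = −9.506.
E = E° − (0.0592/n)·log Q = +2.36 − (0.0592/3)(−9.506) = +2.548 V.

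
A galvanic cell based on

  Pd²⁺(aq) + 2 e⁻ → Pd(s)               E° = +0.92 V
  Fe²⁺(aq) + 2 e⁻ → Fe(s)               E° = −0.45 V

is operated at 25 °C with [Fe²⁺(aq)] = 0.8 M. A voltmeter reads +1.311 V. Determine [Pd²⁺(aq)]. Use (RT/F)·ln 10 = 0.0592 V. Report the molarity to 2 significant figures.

0.0081 M

With Pd²⁺/Pd at the cathode and Fe²⁺/Fe at the anode, E°cell = +0.92 − (−0.45) = +1.37 V (n = 2).
Since E = E° − (0.0592/n)·log Q, log Q = n(E° − E)/0.0592 = 1.993.
Balancing electrons gives Pd²⁺(aq) + Fe(s) → Pd(s) + Fe²⁺(aq); thus Q = [Fe²⁺(aq)] / [Pd²⁺(aq)].
Solving for the unknown gives log [Pd²⁺(aq)] = −2.090, so [Pd²⁺(aq)] ≈ 0.0081 M.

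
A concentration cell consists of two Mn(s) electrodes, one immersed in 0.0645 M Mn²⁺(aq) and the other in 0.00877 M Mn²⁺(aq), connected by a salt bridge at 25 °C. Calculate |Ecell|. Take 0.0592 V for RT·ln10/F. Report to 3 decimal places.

0.026 V

For a concentration cell E°cell = 0, since both electrodes use the same couple.
The compartment with the higher Mn²⁺(aq) concentration (0.0645 M) acts as the cathode; ions are reduced there and produced at the dilute (0.00877 M) anode.
With n = 2, Ecell = −(0.0592/2)·log([dilute]/[conc]) = −(0.0592/2)·log(0.00877/0.0645) = +0.026 V.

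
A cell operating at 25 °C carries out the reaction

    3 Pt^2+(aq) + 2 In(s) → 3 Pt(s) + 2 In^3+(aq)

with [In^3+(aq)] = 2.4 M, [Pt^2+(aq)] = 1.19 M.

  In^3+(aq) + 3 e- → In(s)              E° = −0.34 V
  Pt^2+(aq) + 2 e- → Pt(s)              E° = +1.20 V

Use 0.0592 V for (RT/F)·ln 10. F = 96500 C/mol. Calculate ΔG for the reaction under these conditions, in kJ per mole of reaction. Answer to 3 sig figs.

E°cell = +1.20 − (−0.34) = +1.54 V; the balanced reaction transfers n = 6 electrons.
Here Q = [In^3+(aq)]^2 / [Pt^2+(aq)]^3 = 3.42 (log Q = 0.534), giving E = +1.54 − (0.0592/6)·(0.534) = +1.5347 V.
ΔG = −nFE = −(6)(96500)(+1.5347) J/mol = −889 kJ/mol.

−889 kJ/mol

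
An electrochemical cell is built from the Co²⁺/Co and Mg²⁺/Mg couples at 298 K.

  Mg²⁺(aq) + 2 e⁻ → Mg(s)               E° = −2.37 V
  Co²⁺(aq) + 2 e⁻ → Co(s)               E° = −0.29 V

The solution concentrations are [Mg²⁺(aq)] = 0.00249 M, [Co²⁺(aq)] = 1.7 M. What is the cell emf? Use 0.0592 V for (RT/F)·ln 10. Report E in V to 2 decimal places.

Co²⁺/Co is reduced (cathode, E° = −0.29 V) and Mg²⁺/Mg is oxidized (anode).
The standard potential is −0.29 − (−2.37) = +2.08 V and the balanced reaction transfers n = 2 electrons.
Balancing gives Co²⁺(aq) + Mg(s) → Co(s) + Mg²⁺(aq); hence Q = [Mg²⁺(aq)] / [Co²⁺(aq)] = 0.00146 (log Q = −2.834).
Applying E = E° − (RT ln10/nF)·log Q gives +2.08 − (0.0592/2)(−2.834) = +2.16 V.

+2.16 V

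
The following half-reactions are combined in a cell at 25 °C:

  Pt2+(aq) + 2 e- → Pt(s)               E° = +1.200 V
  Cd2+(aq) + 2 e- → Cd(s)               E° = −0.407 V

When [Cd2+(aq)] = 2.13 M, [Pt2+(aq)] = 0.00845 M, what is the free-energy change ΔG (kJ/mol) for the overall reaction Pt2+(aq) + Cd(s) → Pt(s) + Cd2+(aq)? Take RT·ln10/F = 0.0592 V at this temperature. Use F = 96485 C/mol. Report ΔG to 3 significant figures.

With Pt²⁺/Pt reduced at the cathode, E°cell = +1.200 − (−0.407) = +1.607 V and n = 2.
Q = [Cd2+(aq)] / [Pt2+(aq)] = 252, so log Q = 2.402 and E = +1.607 − (0.0592/2)(2.402) = +1.5359 V.
ΔG = −nFE = −(2)(96485)(+1.5359) J/mol = −296 kJ/mol.

−296 kJ/mol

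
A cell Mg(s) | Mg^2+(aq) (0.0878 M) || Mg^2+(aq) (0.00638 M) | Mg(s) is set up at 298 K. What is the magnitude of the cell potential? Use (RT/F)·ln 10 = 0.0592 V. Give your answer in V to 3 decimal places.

0.034 V

For a concentration cell E°cell = 0, since both electrodes use the same couple.
The compartment with the higher Mg^2+(aq) concentration (0.0878 M) acts as the cathode; ions are reduced there and produced at the dilute (0.00638 M) anode.
With n = 2, Ecell = −(0.0592/2)·log([dilute]/[conc]) = −(0.0592/2)·log(0.00638/0.0878) = +0.034 V.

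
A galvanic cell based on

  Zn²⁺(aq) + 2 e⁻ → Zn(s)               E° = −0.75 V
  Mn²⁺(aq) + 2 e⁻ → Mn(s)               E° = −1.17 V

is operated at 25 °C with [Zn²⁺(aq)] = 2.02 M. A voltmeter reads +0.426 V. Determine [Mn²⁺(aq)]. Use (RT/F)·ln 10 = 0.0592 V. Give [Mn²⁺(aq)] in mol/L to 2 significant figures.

With Zn²⁺/Zn at the cathode and Mn²⁺/Mn at the anode, E°cell = −0.75 − (−1.17) = +0.42 V (n = 2).
From the Nernst equation, log Q = n(E° − E)/0.0592 = 2·(+0.42 − (+0.426))/0.0592 = −0.203.
For Zn²⁺(aq) + Mn(s) → Zn(s) + Mn²⁺(aq), the reaction quotient is Q = [Mn²⁺(aq)] / [Zn²⁺(aq)].
Solving for the unknown gives log [Mn²⁺(aq)] = 0.102, so [Mn²⁺(aq)] ≈ 1.3 M.

1.3 M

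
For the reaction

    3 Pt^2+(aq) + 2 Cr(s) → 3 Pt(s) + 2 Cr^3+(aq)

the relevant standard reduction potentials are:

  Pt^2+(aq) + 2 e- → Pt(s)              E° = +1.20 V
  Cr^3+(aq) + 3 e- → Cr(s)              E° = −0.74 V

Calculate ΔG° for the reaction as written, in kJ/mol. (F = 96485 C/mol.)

−1123 kJ/mol

In the reaction as written Pt^2+(aq) is reduced, so the Pt²⁺/Pt couple is the cathode and Cr³⁺/Cr is the anode.
E°cell = +1.20 − (−0.74) = +1.94 V; balancing electrons gives n = 6.
ΔG° = −nFE°cell = −(6)(96485)(+1.94) J/mol = −1123 kJ/mol.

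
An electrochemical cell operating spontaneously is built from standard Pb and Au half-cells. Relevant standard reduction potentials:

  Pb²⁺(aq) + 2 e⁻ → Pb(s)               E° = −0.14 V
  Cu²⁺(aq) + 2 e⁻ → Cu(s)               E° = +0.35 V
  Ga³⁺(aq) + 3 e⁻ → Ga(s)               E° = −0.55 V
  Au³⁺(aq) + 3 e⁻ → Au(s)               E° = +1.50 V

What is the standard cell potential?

The Au³⁺/Au couple has the higher E°, so Au ion is reduced (cathode) and Pb is oxidized (anode).
E°cell = E°(cathode) − E°(anode) = +1.50 − (−0.14) = +1.64 V.

+1.64 V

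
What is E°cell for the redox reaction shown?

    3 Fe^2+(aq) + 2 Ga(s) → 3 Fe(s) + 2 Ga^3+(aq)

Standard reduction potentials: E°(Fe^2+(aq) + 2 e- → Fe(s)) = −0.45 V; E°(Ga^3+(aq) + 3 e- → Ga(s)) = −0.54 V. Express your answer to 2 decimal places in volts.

+0.09 V

In the reaction as written, Fe^2+(aq) is reduced (cathode) and Ga^3+(aq) is produced by oxidation at the anode.
E°cell = E°(cathode) − E°(anode) = −0.45 − (−0.54) = +0.09 V.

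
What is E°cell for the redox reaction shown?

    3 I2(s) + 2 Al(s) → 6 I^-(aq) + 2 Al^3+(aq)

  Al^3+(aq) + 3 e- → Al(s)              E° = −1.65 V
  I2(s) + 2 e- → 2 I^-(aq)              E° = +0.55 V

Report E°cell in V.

In the reaction as written, I2(s) is reduced (cathode) and Al^3+(aq) is produced by oxidation at the anode.
E°cell = E°(cathode) − E°(anode) = +0.55 − (−1.65) = +2.20 V.
The positive value indicates the reaction is spontaneous as written.

+2.20 V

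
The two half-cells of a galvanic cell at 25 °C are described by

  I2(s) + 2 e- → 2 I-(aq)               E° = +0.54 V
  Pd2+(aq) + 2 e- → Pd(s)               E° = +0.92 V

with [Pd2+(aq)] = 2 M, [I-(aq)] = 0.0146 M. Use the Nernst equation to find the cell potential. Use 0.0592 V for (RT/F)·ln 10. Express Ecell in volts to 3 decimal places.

Since E°(Pd²⁺/Pd) > E°(I₂/I⁻), Pd²⁺/Pd serves as the cathode.
The standard potential is +0.92 − (+0.54) = +0.38 V and the balanced reaction transfers n = 2 electrons.
The balanced reaction is Pd2+(aq) + 2 I-(aq) → Pd(s) + I2(s), so Q = 1 / ([Pd2+(aq)]·[I-(aq)]^2) = 2.35×10^3 and log Q = 3.370.
By the Nernst equation, E = +0.38 − (0.0592/2)·(3.370) = +0.280 V.

+0.280 V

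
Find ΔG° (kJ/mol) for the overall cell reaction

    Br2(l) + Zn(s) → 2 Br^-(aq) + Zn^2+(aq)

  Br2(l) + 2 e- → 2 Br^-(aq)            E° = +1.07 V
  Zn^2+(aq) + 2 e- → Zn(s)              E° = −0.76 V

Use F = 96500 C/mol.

−353 kJ/mol

In the reaction as written Br2(l) is reduced, so the Br₂/Br⁻ couple is the cathode and Zn²⁺/Zn is the anode.
E°cell = +1.07 − (−0.76) = +1.83 V; balancing electrons gives n = 2.
ΔG° = −nFE°cell = −(2)(96500)(+1.83) J/mol = −353 kJ/mol.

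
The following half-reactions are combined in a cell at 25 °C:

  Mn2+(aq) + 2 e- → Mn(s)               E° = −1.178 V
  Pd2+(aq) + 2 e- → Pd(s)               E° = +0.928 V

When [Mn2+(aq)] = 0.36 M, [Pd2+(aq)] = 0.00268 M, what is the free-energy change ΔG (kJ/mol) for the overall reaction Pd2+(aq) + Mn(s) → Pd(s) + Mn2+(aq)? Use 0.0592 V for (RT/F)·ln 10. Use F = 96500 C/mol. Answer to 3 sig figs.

−394 kJ/mol

E°cell = +0.928 − (−1.178) = +2.106 V; the balanced reaction transfers n = 2 electrons.
Here Q = [Mn2+(aq)] / [Pd2+(aq)] = 134 (log Q = 2.128), giving E = +2.106 − (0.0592/2)·(2.128) = +2.0430 V.
Finally ΔG = −nFE = −(2)(96500 C/mol)(+2.0430 V) = −394 kJ/mol.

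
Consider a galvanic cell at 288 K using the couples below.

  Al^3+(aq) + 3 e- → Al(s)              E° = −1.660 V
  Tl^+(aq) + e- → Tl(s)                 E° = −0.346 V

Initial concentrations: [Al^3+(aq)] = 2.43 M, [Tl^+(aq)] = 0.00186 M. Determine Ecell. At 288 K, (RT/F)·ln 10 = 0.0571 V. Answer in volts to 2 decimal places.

+1.15 V

Tl⁺/Tl is reduced (cathode, E° = −0.346 V) and Al³⁺/Al is oxidized (anode).
The standard potential is −0.346 − (−1.660) = +1.314 V and the balanced reaction transfers n = 3 electrons.
Balancing gives 3 Tl^+(aq) + Al(s) → 3 Tl(s) + Al^3+(aq); hence Q = [Al^3+(aq)] / [Tl^+(aq)]^3 = 3.78×10^8 (log Q = 8.577).
E = E° − (0.0571/n)·log Q = +1.314 − (0.0571/3)(8.577) = +1.15 V.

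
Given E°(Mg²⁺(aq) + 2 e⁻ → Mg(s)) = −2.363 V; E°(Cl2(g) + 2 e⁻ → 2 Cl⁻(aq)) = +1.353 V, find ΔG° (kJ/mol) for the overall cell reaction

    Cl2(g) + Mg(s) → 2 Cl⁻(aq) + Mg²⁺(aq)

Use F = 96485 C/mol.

−717 kJ/mol

In the reaction as written Cl2(g) is reduced, so the Cl₂/Cl⁻ couple is the cathode and Mg²⁺/Mg is the anode.
E°cell = +1.353 − (−2.363) = +3.716 V; balancing electrons gives n = 2.
ΔG° = −nFE°cell = −(2)(96485)(+3.716) J/mol = −717 kJ/mol.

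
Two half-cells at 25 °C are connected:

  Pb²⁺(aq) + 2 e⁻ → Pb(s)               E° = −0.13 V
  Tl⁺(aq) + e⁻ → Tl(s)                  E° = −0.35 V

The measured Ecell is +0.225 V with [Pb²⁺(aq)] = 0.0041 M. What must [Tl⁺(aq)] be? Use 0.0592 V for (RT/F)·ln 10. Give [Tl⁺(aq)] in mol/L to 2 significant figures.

With Pb²⁺/Pb at the cathode and Tl⁺/Tl at the anode, E°cell = −0.13 − (−0.35) = +0.22 V (n = 2).
Since E = E° − (0.0592/n)·log Q, log Q = n(E° − E)/0.0592 = −0.169.
The balanced reaction is Pb²⁺(aq) + 2 Tl(s) → Pb(s) + 2 Tl⁺(aq), so Q = [Tl⁺(aq)]^2 / [Pb²⁺(aq)].
Substituting the known concentrations and solving, log [Tl⁺(aq)] = −1.278 and [Tl⁺(aq)] = 0.053 M.

0.053 M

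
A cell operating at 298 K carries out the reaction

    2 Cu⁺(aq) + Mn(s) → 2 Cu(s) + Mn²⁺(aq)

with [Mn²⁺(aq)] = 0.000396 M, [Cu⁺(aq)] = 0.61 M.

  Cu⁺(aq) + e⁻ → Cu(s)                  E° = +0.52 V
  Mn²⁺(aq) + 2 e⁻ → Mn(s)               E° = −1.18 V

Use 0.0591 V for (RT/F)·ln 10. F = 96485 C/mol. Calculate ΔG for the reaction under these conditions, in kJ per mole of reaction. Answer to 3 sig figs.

−345 kJ/mol

With Cu⁺/Cu reduced at the cathode, E°cell = +0.52 − (−1.18) = +1.70 V and n = 2.
The reaction quotient is [Mn²⁺(aq)] / [Cu⁺(aq)]^2 = 0.00106; by Nernst, E = +1.70 − (0.0591/2)(−2.973) = +1.7879 V.
ΔG = −nFE = −(2)(96485)(+1.7879) J/mol = −345 kJ/mol.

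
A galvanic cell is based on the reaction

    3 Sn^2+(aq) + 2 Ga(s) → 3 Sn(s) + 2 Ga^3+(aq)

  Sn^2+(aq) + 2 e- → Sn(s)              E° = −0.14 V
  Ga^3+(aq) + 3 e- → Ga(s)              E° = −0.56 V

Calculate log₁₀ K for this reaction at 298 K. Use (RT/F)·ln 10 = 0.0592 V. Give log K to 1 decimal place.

log K = 42.6

The Sn²⁺/Sn couple is reduced (cathode); E°cell = −0.14 − (−0.56) = +0.42 V with n = 6.
At equilibrium E = 0, so log K = nE°cell / 0.0592 = (6)(+0.42) / 0.0592 = 42.6.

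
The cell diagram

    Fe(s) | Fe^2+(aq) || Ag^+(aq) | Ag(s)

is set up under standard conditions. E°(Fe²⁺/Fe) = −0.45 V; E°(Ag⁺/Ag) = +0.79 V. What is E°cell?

By convention the left-hand electrode in cell notation is the anode (oxidation) and the right-hand electrode is the cathode (reduction).
E°cell = E°(right) − E°(left) = +0.79 − (−0.45) = +1.24 V.

+1.24 V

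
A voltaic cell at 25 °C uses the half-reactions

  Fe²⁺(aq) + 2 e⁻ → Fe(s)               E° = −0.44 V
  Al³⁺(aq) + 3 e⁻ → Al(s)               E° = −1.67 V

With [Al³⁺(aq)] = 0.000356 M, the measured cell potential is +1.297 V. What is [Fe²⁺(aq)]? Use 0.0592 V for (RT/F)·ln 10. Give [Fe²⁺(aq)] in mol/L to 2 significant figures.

The Fe²⁺/Fe couple has the larger reduction potential, so it is the cathode: E°cell = −0.44 − (−1.67) = +1.23 V and n = 6.
Since E = E° − (0.0592/n)·log Q, log Q = n(E° − E)/0.0592 = −6.791.
Balancing electrons gives 3 Fe²⁺(aq) + 2 Al(s) → 3 Fe(s) + 2 Al³⁺(aq); thus Q = [Al³⁺(aq)]^2 / [Fe²⁺(aq)]^3.
Isolating [Fe²⁺(aq)] in Q = 10^{−6.791} yields log [Fe²⁺(aq)] = −0.035, i.e. 0.92 M.

0.92 M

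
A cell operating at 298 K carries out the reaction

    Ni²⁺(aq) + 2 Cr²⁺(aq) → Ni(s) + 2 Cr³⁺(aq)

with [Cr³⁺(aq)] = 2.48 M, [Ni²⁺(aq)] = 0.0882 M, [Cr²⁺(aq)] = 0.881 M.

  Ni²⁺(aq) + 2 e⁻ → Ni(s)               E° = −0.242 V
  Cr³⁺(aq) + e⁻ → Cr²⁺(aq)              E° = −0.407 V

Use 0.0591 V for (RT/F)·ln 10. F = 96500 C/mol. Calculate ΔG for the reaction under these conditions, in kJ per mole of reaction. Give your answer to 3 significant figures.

−20.7 kJ/mol

E°cell = −0.242 − (−0.407) = +0.165 V; the balanced reaction transfers n = 2 electrons.
Here Q = [Cr³⁺(aq)]^2 / ([Ni²⁺(aq)]·[Cr²⁺(aq)]^2) = 89.8 (log Q = 1.953), giving E = +0.165 − (0.0591/2)·(1.953) = +0.1073 V.
ΔG = −nFE = −(2)(96500)(+0.1073) J/mol = −20.7 kJ/mol.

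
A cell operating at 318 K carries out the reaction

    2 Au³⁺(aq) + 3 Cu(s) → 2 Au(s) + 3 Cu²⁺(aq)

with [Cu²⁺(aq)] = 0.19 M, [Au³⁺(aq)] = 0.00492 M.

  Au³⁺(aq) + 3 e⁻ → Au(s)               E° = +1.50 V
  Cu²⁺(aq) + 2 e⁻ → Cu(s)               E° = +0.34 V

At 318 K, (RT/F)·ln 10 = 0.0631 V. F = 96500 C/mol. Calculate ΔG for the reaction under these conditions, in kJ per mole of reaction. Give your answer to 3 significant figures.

−657 kJ/mol

The standard cell potential is +1.50 − (+0.34) = +1.16 V, with n = 6 electrons in the balanced equation.
The reaction quotient is [Cu²⁺(aq)]^3 / [Au³⁺(aq)]^2 = 283; by Nernst, E = +1.16 − (0.0631/6)(2.452) = +1.1342 V.
Finally ΔG = −nFE = −(6)(96500 C/mol)(+1.1342 V) = −657 kJ/mol.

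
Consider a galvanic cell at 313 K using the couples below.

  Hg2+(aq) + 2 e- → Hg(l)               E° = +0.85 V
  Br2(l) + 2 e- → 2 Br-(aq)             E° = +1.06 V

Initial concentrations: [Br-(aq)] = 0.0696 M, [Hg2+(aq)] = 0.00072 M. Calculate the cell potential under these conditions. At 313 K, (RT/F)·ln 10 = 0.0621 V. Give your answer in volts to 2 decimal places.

+0.38 V

Since E°(Br₂/Br⁻) > E°(Hg²⁺/Hg), Br₂/Br⁻ serves as the cathode.
E°cell = E°cat − E°an = +1.06 − (+0.85) = +0.21 V; n = 2.
Balancing gives Br2(l) + Hg(l) → 2 Br-(aq) + Hg2+(aq); hence Q = [Br-(aq)]^2·[Hg2+(aq)] = 3.49×10^−6 (log Q = −5.457).
By the Nernst equation, E = +0.21 − (0.0621/2)·(−5.457) = +0.38 V.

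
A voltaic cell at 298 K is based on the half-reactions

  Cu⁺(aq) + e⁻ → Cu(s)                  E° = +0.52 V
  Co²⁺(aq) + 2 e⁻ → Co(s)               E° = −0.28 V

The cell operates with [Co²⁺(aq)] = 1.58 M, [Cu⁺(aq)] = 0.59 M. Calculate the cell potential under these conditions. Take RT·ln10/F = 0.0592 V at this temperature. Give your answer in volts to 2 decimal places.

Since E°(Cu⁺/Cu) > E°(Co²⁺/Co), Cu⁺/Cu serves as the cathode.
E°cell = E°cat − E°an = +0.52 − (−0.28) = +0.80 V; n = 2.
The balanced reaction is 2 Cu⁺(aq) + Co(s) → 2 Cu(s) + Co²⁺(aq), so Q = [Co²⁺(aq)] / [Cu⁺(aq)]^2 = 4.54 and log Q = 0.657.
E = E° − (0.0592/n)·log Q = +0.80 − (0.0592/2)(0.657) = +0.78 V.

+0.78 V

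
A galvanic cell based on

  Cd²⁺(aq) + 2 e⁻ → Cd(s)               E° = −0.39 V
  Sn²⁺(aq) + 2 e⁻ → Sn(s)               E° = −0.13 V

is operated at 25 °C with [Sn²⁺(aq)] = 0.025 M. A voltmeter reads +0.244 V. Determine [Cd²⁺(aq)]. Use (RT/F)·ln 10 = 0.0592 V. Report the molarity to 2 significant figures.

With Sn²⁺/Sn at the cathode and Cd²⁺/Cd at the anode, E°cell = −0.13 − (−0.39) = +0.26 V (n = 2).
Rearranging E = E° − (0.0592/n)·log Q gives log Q = 2(+0.26 − (+0.244))/0.0592 = 0.541.
Balancing electrons gives Sn²⁺(aq) + Cd(s) → Sn(s) + Cd²⁺(aq); thus Q = [Cd²⁺(aq)] / [Sn²⁺(aq)].
Substituting the known concentrations and solving, log [Cd²⁺(aq)] = −1.061 and [Cd²⁺(aq)] = 0.087 M.

0.087 M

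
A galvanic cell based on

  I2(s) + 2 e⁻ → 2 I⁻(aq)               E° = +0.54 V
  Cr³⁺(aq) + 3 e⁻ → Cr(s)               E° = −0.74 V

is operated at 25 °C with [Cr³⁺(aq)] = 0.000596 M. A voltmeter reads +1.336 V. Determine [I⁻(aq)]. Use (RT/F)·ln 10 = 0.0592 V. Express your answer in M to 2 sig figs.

I₂/I⁻ is the cathode (higher E°); E°cell = +0.54 − (−0.74) = +1.28 V with n = 6.
Rearranging E = E° − (0.0592/n)·log Q gives log Q = 6(+1.28 − (+1.336))/0.0592 = −5.676.
The balanced reaction is 3 I2(s) + 2 Cr(s) → 6 I⁻(aq) + 2 Cr³⁺(aq), so Q = [I⁻(aq)]^6·[Cr³⁺(aq)]^2.
Isolating [I⁻(aq)] in Q = 10^{−5.676} yields log [I⁻(aq)] = 0.129, i.e. 1.3 M.

1.3 M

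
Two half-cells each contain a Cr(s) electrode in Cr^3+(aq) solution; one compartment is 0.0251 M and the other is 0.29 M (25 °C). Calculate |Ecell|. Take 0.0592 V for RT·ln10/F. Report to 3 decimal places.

0.021 V

For a concentration cell E°cell = 0, since both electrodes use the same couple.
The compartment with the higher Cr^3+(aq) concentration (0.29 M) acts as the cathode; ions are reduced there and produced at the dilute (0.0251 M) anode.
With n = 3, Ecell = −(0.0592/3)·log([dilute]/[conc]) = −(0.0592/3)·log(0.0251/0.29) = +0.021 V.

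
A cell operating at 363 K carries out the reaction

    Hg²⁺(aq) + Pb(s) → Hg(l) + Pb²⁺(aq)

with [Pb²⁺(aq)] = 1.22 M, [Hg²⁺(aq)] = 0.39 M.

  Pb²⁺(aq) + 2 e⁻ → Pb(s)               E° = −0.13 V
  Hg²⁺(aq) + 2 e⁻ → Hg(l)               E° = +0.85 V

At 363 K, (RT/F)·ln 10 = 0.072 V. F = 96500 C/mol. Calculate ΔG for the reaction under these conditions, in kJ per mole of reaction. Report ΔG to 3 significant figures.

−186 kJ/mol

The standard cell potential is +0.85 − (−0.13) = +0.98 V, with n = 2 electrons in the balanced equation.
Q = [Pb²⁺(aq)] / [Hg²⁺(aq)] = 3.13, so log Q = 0.495 and E = +0.98 − (0.072/2)(0.495) = +0.9622 V.
ΔG = −nFE = −(2)(96500)(+0.9622) J/mol = −186 kJ/mol.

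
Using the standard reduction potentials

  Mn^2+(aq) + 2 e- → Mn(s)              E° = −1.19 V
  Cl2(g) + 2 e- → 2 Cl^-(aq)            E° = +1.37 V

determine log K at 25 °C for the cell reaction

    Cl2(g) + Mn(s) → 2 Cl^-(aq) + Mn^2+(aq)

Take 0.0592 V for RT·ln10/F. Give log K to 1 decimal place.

The Cl₂/Cl⁻ couple is reduced (cathode); E°cell = +1.37 − (−1.19) = +2.56 V with n = 2.
At equilibrium E = 0, so log K = nE°cell / 0.0592 = (2)(+2.56) / 0.0592 = 86.5.

log K = 86.5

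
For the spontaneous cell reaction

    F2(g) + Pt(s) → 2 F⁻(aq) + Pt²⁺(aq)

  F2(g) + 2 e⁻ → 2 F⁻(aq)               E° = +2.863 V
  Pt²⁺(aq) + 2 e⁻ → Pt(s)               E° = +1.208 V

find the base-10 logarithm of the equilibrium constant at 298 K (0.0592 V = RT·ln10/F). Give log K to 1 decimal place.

log K = 55.9

The F₂/F⁻ couple is reduced (cathode); E°cell = +2.863 − (+1.208) = +1.655 V with n = 2.
At equilibrium E = 0, so log K = nE°cell / 0.0592 = (2)(+1.655) / 0.0592 = 55.9.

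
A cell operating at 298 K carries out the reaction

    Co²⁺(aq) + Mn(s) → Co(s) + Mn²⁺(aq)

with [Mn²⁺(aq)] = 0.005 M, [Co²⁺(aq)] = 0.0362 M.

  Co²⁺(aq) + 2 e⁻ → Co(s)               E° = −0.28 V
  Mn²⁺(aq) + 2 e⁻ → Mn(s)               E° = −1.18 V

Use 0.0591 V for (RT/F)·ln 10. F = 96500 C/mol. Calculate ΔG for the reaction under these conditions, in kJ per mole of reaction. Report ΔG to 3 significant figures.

−179 kJ/mol

With Co²⁺/Co reduced at the cathode, E°cell = −0.28 − (−1.18) = +0.90 V and n = 2.
Q = [Mn²⁺(aq)] / [Co²⁺(aq)] = 0.138, so log Q = −0.860 and E = +0.90 − (0.0591/2)(−0.860) = +0.9254 V.
Then ΔG = −nFE = −2 × 96500 × +0.9254 J/mol = −179 kJ/mol.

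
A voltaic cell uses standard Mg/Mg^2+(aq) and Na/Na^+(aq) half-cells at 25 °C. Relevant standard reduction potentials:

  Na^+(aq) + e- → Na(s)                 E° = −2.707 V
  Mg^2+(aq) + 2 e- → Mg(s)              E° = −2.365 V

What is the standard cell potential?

+0.342 V

Of the two couples in this cell, the one with the more positive reduction potential is reduced at the cathode: here that is Mg²⁺/Mg (−2.365 V); Na⁺/Na (−2.707 V) is the anode.
E°cell = E°(cathode) − E°(anode) = −2.365 − (−2.707) = +0.342 V.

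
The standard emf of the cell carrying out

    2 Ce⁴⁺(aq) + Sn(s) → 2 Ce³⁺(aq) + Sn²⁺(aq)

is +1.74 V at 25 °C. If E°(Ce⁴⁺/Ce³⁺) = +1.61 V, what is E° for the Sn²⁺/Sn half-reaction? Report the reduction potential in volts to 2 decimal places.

−0.13 V

In the reaction as written the Ce⁴⁺/Ce³⁺ couple is reduced (cathode) and Sn²⁺/Sn is oxidized (anode), so E°cell = E°(Ce⁴⁺/Ce³⁺) − E°(Sn²⁺/Sn).
E°(Sn²⁺/Sn) = E°(cathode) − E°cell = +1.61 − (+1.74) = −0.13 V.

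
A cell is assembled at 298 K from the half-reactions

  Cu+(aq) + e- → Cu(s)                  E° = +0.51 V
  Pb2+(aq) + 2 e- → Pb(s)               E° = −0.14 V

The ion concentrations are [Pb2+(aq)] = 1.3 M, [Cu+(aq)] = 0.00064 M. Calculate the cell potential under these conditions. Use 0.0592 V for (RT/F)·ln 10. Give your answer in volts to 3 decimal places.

The Cu⁺/Cu couple has the more positive E°, so it is the cathode; Pb²⁺/Pb is the anode.
E°cell = E°cat − E°an = +0.51 − (−0.14) = +0.65 V; n = 2.
For the overall reaction 2 Cu+(aq) + Pb(s) → 2 Cu(s) + Pb2+(aq), Q = [Pb2+(aq)] / [Cu+(aq)]^2 = 3.17×10^6, giving log Q = 6.502.
By the Nernst equation, E = +0.65 − (0.0592/2)·(6.502) = +0.458 V.

+0.458 V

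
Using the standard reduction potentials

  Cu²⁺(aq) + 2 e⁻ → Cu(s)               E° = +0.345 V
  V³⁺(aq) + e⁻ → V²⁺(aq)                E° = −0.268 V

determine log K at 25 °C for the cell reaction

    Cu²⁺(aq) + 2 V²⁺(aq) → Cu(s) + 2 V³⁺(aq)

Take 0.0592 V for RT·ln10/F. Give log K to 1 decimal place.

The Cu²⁺/Cu couple is reduced (cathode); E°cell = +0.345 − (−0.268) = +0.613 V with n = 2.
At equilibrium E = 0, so log K = nE°cell / 0.0592 = (2)(+0.613) / 0.0592 = 20.7.

log K = 20.7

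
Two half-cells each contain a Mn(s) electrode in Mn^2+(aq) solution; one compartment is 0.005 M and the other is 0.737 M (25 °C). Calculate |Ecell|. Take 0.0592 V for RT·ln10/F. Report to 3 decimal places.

For a concentration cell E°cell = 0, since both electrodes use the same couple.
The compartment with the higher Mn^2+(aq) concentration (0.737 M) acts as the cathode; ions are reduced there and produced at the dilute (0.005 M) anode.
With n = 2, Ecell = −(0.0592/2)·log([dilute]/[conc]) = −(0.0592/2)·log(0.005/0.737) = +0.064 V.

0.064 V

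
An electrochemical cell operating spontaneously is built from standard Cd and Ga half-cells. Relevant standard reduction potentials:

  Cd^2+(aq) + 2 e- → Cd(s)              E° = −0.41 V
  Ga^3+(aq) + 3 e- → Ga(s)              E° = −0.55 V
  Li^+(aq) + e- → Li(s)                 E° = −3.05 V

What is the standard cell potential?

Of the two couples in this cell, the one with the more positive reduction potential is reduced at the cathode: here that is Cd²⁺/Cd (−0.41 V); Ga³⁺/Ga (−0.55 V) is the anode.
E°cell = E°(cathode) − E°(anode) = −0.41 − (−0.55) = +0.14 V.

+0.14 V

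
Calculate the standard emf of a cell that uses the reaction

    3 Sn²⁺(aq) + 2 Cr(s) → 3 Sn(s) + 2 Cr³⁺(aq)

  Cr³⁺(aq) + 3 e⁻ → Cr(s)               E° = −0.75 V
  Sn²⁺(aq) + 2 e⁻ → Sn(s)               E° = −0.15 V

+0.60 V

In the reaction as written, Sn²⁺(aq) is reduced (cathode) and Cr³⁺(aq) is produced by oxidation at the anode.
E°cell = E°(cathode) − E°(anode) = −0.15 − (−0.75) = +0.60 V.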